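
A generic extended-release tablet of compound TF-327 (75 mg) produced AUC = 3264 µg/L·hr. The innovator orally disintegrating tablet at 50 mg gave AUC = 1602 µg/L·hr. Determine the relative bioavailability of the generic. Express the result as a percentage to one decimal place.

F_rel = (AUC_test/D_test) / (AUC_ref/D_ref)
      = (3264/75) / (1602/50)
      = 43.52 / 32.04 = 1.3583 = 135.83%

F_rel = 135.8%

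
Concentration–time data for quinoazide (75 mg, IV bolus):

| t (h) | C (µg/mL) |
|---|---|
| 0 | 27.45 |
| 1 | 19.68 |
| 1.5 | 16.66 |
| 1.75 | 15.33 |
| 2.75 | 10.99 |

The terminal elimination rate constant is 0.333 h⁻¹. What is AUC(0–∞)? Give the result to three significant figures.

AUC = 82.8 µg/mL·h

Trapezoidal AUC_0→2.75:
  [0→1]: (27.45+19.68)/2 × 1 = 23.565
  [1→1.5]: (19.68+16.66)/2 × 0.5 = 9.085
  [1.5→1.75]: (16.66+15.33)/2 × 0.25 = 3.99875
  [1.75→2.75]: (15.33+10.99)/2 × 1 = 13.16
  Sum = 49.80875 µg/mL·h
Extrapolated tail: C_last / k_e = 10.99 / 0.333 = 33.003
AUC_0→∞ = 49.80875 + 33.003 = 82.81175 µg/mL·h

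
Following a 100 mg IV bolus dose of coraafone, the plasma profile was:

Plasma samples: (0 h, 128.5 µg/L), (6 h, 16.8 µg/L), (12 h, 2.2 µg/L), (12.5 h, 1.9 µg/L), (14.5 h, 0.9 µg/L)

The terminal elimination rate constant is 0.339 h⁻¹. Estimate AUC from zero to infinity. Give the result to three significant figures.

AUC = 499 µg/L·h

Trapezoidal AUC_0→14.5:
  [0→6]: (128.5+16.8)/2 × 6 = 435.9
  [6→12]: (16.8+2.2)/2 × 6 = 57.0
  [12→12.5]: (2.2+1.9)/2 × 0.5 = 1.025
  [12.5→14.5]: (1.9+0.9)/2 × 2 = 2.8
  Sum = 496.725 µg/L·h
Extrapolated tail: C_last / k_e = 0.9 / 0.339 = 2.655
AUC_0→∞ = 496.725 + 2.655 = 499.38 µg/L·h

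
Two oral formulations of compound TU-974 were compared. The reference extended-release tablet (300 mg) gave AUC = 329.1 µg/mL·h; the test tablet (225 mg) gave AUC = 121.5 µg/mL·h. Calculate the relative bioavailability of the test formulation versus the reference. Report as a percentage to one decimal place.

F_rel = (AUC_test/D_test) / (AUC_ref/D_ref)
      = (121.5/225) / (329.1/300)
      = 0.54 / 1.097 = 0.4923 = 49.23%

F_rel = 49.2%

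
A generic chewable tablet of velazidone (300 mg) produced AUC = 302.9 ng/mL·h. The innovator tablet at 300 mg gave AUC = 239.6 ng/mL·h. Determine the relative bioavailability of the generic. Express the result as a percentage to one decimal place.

F_rel = 126.4%

F_rel = (AUC_test/D_test) / (AUC_ref/D_ref)
      = (302.9/300) / (239.6/300)
      = 1.00967 / 0.798667 = 1.2642 = 126.42%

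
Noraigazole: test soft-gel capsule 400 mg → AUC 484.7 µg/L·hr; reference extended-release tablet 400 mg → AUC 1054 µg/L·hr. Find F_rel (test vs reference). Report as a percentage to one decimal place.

F_rel = 46.0%

F_rel = (AUC_test/D_test) / (AUC_ref/D_ref)
      = (484.7/400) / (1054/400)
      = 1.21175 / 2.635 = 0.4599 = 45.99%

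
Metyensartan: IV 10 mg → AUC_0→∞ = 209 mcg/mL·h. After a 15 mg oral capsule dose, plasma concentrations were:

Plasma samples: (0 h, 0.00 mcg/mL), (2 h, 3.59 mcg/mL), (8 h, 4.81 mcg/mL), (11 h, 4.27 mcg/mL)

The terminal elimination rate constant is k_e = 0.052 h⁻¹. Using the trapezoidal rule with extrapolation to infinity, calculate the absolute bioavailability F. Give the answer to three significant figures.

Trapezoidal AUC_0→11 (oral capsule):
  [0→2]: (0.00+3.59)/2 × 2 = 3.59
  [2→8]: (3.59+4.81)/2 × 6 = 25.2
  [8→11]: (4.81+4.27)/2 × 3 = 13.62
  Sum = 42.41 mcg/mL·h
Tail: C_last/k_e = 4.27/0.052 = 82.115
AUC_0→∞ (oral capsule) = 42.41 + 82.115 = 124.525 mcg/mL·h
F = (AUC_ev/D_ev)/(AUC_iv/D_iv) = (124.525/15)/(209/10) = 8.30167/20.9 = 0.3972

F = 0.397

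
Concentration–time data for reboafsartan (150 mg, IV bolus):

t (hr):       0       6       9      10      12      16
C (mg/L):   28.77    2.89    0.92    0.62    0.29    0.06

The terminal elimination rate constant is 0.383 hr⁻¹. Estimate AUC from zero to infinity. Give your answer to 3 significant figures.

AUC = 103 mg/L·hr

Trapezoidal AUC_0→16:
  [0→6]: (28.77+2.89)/2 × 6 = 94.98
  [6→9]: (2.89+0.92)/2 × 3 = 5.715
  [9→10]: (0.92+0.62)/2 × 1 = 0.77
  [10→12]: (0.62+0.29)/2 × 2 = 0.91
  [12→16]: (0.29+0.06)/2 × 4 = 0.7
  Sum = 103.075 mg/L·hr
Extrapolated tail: C_last / k_e = 0.06 / 0.383 = 0.157
AUC_0→∞ = 103.075 + 0.157 = 103.232 mg/L·hr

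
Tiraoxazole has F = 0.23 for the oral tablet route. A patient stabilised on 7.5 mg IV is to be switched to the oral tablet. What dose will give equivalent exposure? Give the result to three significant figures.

For equal systemic exposure: F × D_ev = D_iv
D_ev = D_iv / F = 7.5 / 0.23 = 32.6087 mg

D_oral = 32.6 mg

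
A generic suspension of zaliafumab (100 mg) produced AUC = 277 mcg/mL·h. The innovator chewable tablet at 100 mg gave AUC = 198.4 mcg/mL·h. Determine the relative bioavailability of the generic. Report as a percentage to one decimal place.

F_rel = (AUC_test/D_test) / (AUC_ref/D_ref)
      = (277/100) / (198.4/100)
      = 2.77 / 1.984 = 1.3962 = 139.62%

F_rel = 139.6%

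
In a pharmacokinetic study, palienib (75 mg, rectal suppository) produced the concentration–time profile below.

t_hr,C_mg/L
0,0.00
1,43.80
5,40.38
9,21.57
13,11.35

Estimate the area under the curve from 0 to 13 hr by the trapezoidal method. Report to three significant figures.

Trapezoidal AUC_0→13:
  [0→1]: (0.00+43.80)/2 × 1 = 21.9
  [1→5]: (43.80+40.38)/2 × 4 = 168.36
  [5→9]: (40.38+21.57)/2 × 4 = 123.9
  [9→13]: (21.57+11.35)/2 × 4 = 65.84
  Sum = 380.0 mg/L·hr

AUC = 380 mg/L·hr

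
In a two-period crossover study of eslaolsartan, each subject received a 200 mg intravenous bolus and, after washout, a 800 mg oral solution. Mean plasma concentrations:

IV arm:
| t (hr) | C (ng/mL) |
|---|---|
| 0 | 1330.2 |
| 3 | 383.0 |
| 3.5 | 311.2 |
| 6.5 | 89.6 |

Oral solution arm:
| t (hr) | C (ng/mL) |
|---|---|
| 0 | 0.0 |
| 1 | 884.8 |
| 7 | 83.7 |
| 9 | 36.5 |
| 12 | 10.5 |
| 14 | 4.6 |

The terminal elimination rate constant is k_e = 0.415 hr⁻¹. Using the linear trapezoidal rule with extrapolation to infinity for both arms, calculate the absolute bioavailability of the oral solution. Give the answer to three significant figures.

F = 0.250

Trapezoidal AUC_0→6.5 (IV):
  [0→3]: (1330.2+383.0)/2 × 3 = 2569.8
  [3→3.5]: (383.0+311.2)/2 × 0.5 = 173.55
  [3.5→6.5]: (311.2+89.6)/2 × 3 = 601.2
  Sum = 3344.55 ng/mL·hr
IV tail: 89.6/0.415 = 215.904; AUC_iv,0→∞ = 3344.55 + 215.904 = 3560.454 ng/mL·hr
Trapezoidal AUC_0→14 (oral solution):
  [0→1]: (0.0+884.8)/2 × 1 = 442.4
  [1→7]: (884.8+83.7)/2 × 6 = 2905.5
  [7→9]: (83.7+36.5)/2 × 2 = 120.2
  [9→12]: (36.5+10.5)/2 × 3 = 70.5
  [12→14]: (10.5+4.6)/2 × 2 = 15.1
  Sum = 3553.7 ng/mL·hr
oral solution tail: 4.6/0.415 = 11.084; AUC_ev,0→∞ = 3553.7 + 11.084 = 3564.784 ng/mL·hr
F = (AUC_ev/D_ev)/(AUC_iv/D_iv) = (3564.784/800)/(3560.454/200) = 4.45598/17.80227 = 0.2503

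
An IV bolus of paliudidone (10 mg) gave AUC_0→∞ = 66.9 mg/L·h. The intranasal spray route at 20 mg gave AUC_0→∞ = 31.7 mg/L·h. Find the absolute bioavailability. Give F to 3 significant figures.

F = (AUC_ev / D_ev) / (AUC_iv / D_iv)
  = (31.7/20) / (66.9/10)
  = 1.585 / 6.69 = 0.2369

F = 0.237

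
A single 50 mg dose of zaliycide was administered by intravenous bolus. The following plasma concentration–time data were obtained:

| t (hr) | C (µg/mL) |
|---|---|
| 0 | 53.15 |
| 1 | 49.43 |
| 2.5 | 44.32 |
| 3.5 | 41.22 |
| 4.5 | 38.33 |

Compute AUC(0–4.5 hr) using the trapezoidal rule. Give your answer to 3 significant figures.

Trapezoidal AUC_0→4.5:
  [0→1]: (53.15+49.43)/2 × 1 = 51.29
  [1→2.5]: (49.43+44.32)/2 × 1.5 = 70.3125
  [2.5→3.5]: (44.32+41.22)/2 × 1 = 42.77
  [3.5→4.5]: (41.22+38.33)/2 × 1 = 39.775
  Sum = 204.1475 µg/mL·hr

AUC = 204 µg/mL·hr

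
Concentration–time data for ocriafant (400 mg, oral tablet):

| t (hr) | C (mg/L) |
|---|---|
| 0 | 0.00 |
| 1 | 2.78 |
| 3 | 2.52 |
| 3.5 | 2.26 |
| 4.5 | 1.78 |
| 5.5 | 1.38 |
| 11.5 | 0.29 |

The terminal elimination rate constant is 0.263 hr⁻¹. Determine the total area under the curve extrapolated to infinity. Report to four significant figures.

AUC = 17.60 mg/L·hr

Trapezoidal AUC_0→11.5:
  [0→1]: (0.00+2.78)/2 × 1 = 1.39
  [1→3]: (2.78+2.52)/2 × 2 = 5.3
  [3→3.5]: (2.52+2.26)/2 × 0.5 = 1.195
  [3.5→4.5]: (2.26+1.78)/2 × 1 = 2.02
  [4.5→5.5]: (1.78+1.38)/2 × 1 = 1.58
  [5.5→11.5]: (1.38+0.29)/2 × 6 = 5.01
  Sum = 16.495 mg/L·hr
Extrapolated tail: C_last / k_e = 0.29 / 0.263 = 1.103
AUC_0→∞ = 16.495 + 1.103 = 17.598 mg/L·hr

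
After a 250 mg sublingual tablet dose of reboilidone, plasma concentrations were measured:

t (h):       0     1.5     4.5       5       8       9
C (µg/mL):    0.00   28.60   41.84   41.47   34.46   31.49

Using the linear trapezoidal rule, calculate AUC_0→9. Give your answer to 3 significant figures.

AUC = 295 µg/mL·h

Trapezoidal AUC_0→9:
  [0→1.5]: (0.00+28.60)/2 × 1.5 = 21.45
  [1.5→4.5]: (28.60+41.84)/2 × 3 = 105.66
  [4.5→5]: (41.84+41.47)/2 × 0.5 = 20.8275
  [5→8]: (41.47+34.46)/2 × 3 = 113.895
  [8→9]: (34.46+31.49)/2 × 1 = 32.975
  Sum = 294.8075 µg/mL·h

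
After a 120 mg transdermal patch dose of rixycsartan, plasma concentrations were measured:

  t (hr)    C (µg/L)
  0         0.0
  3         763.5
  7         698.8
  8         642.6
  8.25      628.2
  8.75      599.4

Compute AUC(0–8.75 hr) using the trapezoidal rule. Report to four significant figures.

Trapezoidal AUC_0→8.75:
  [0→3]: (0.0+763.5)/2 × 3 = 1145.25
  [3→7]: (763.5+698.8)/2 × 4 = 2924.6
  [7→8]: (698.8+642.6)/2 × 1 = 670.7
  [8→8.25]: (642.6+628.2)/2 × 0.25 = 158.85
  [8.25→8.75]: (628.2+599.4)/2 × 0.5 = 306.9
  Sum = 5206.3 µg/L·hr

AUC = 5206 µg/L·hr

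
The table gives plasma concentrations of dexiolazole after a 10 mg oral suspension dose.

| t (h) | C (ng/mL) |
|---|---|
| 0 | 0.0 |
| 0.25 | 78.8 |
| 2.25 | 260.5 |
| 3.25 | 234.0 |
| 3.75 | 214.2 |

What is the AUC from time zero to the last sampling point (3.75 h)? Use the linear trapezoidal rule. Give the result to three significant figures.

AUC = 708 ng/mL·h

Trapezoidal AUC_0→3.75:
  [0→0.25]: (0.0+78.8)/2 × 0.25 = 9.85
  [0.25→2.25]: (78.8+260.5)/2 × 2 = 339.3
  [2.25→3.25]: (260.5+234.0)/2 × 1 = 247.25
  [3.25→3.75]: (234.0+214.2)/2 × 0.5 = 112.05
  Sum = 708.45 ng/mL·h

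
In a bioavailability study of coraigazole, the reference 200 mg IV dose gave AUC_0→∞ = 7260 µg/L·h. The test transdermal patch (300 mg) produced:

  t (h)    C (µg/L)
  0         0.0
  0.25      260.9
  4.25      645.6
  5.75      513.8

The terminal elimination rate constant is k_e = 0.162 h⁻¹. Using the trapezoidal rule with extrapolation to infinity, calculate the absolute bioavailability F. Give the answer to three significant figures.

Trapezoidal AUC_0→5.75 (transdermal patch):
  [0→0.25]: (0.0+260.9)/2 × 0.25 = 32.6125
  [0.25→4.25]: (260.9+645.6)/2 × 4 = 1813.0
  [4.25→5.75]: (645.6+513.8)/2 × 1.5 = 869.55
  Sum = 2715.1625 µg/L·h
Tail: C_last/k_e = 513.8/0.162 = 3171.605
AUC_0→∞ (transdermal patch) = 2715.1625 + 3171.605 = 5886.7675 µg/L·h
F = (AUC_ev/D_ev)/(AUC_iv/D_iv) = (5886.7675/300)/(7260/200) = 19.6226/36.3 = 0.5406

F = 0.541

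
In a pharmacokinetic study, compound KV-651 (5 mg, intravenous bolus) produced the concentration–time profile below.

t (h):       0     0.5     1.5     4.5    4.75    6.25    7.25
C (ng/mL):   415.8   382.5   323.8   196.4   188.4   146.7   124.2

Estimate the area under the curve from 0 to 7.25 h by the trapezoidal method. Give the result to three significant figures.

AUC = 1770 ng/mL·h

Trapezoidal AUC_0→7.25:
  [0→0.5]: (415.8+382.5)/2 × 0.5 = 199.575
  [0.5→1.5]: (382.5+323.8)/2 × 1 = 353.15
  [1.5→4.5]: (323.8+196.4)/2 × 3 = 780.3
  [4.5→4.75]: (196.4+188.4)/2 × 0.25 = 48.1
  [4.75→6.25]: (188.4+146.7)/2 × 1.5 = 251.325
  [6.25→7.25]: (146.7+124.2)/2 × 1 = 135.45
  Sum = 1767.9 ng/mL·h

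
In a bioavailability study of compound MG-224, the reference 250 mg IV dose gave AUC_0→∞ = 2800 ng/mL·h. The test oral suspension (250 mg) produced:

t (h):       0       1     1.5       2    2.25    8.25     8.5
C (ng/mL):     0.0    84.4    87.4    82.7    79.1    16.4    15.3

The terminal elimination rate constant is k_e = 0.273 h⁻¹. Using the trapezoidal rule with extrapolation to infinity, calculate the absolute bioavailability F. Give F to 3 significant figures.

F = 0.177

Trapezoidal AUC_0→8.5 (oral suspension):
  [0→1]: (0.0+84.4)/2 × 1 = 42.2
  [1→1.5]: (84.4+87.4)/2 × 0.5 = 42.95
  [1.5→2]: (87.4+82.7)/2 × 0.5 = 42.525
  [2→2.25]: (82.7+79.1)/2 × 0.25 = 20.225
  [2.25→8.25]: (79.1+16.4)/2 × 6 = 286.5
  [8.25→8.5]: (16.4+15.3)/2 × 0.25 = 3.9625
  Sum = 438.3625 ng/mL·h
Tail: C_last/k_e = 15.3/0.273 = 56.044
AUC_0→∞ (oral suspension) = 438.3625 + 56.044 = 494.4065 ng/mL·h
F = (AUC_ev/D_ev)/(AUC_iv/D_iv) = (494.4065/250)/(2800/250) = 1.977626/11.2 = 0.1766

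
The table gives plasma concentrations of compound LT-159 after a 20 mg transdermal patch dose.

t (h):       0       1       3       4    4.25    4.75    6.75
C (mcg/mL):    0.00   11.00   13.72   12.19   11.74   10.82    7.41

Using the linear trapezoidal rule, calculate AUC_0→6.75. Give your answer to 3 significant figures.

AUC = 70.0 mcg/mL·h

Trapezoidal AUC_0→6.75:
  [0→1]: (0.00+11.00)/2 × 1 = 5.5
  [1→3]: (11.00+13.72)/2 × 2 = 24.72
  [3→4]: (13.72+12.19)/2 × 1 = 12.955
  [4→4.25]: (12.19+11.74)/2 × 0.25 = 2.99125
  [4.25→4.75]: (11.74+10.82)/2 × 0.5 = 5.64
  [4.75→6.75]: (10.82+7.41)/2 × 2 = 18.23
  Sum = 70.03625 mcg/mL·h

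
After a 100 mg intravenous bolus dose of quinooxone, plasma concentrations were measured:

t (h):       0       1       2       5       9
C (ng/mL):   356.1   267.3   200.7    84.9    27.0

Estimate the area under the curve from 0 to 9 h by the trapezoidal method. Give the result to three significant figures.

AUC = 1200 ng/mL·h

Trapezoidal AUC_0→9:
  [0→1]: (356.1+267.3)/2 × 1 = 311.7
  [1→2]: (267.3+200.7)/2 × 1 = 234.0
  [2→5]: (200.7+84.9)/2 × 3 = 428.4
  [5→9]: (84.9+27.0)/2 × 4 = 223.8
  Sum = 1197.9 ng/mL·h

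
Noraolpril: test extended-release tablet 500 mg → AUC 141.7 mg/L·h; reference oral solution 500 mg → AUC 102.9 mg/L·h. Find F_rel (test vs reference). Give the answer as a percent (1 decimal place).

F_rel = 137.7%

F_rel = (AUC_test/D_test) / (AUC_ref/D_ref)
      = (141.7/500) / (102.9/500)
      = 0.2834 / 0.2058 = 1.3771 = 137.71%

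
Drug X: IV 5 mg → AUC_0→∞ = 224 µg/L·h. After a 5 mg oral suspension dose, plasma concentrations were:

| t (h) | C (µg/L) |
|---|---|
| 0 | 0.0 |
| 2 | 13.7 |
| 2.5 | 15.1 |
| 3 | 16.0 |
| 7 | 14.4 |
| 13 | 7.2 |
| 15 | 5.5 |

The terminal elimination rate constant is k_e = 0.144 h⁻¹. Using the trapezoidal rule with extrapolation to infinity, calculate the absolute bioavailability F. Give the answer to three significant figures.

F = 0.916

Trapezoidal AUC_0→15 (oral suspension):
  [0→2]: (0.0+13.7)/2 × 2 = 13.7
  [2→2.5]: (13.7+15.1)/2 × 0.5 = 7.2
  [2.5→3]: (15.1+16.0)/2 × 0.5 = 7.775
  [3→7]: (16.0+14.4)/2 × 4 = 60.8
  [7→13]: (14.4+7.2)/2 × 6 = 64.8
  [13→15]: (7.2+5.5)/2 × 2 = 12.7
  Sum = 166.975 µg/L·h
Tail: C_last/k_e = 5.5/0.144 = 38.194
AUC_0→∞ (oral suspension) = 166.975 + 38.194 = 205.169 µg/L·h
F = (AUC_ev/D_ev)/(AUC_iv/D_iv) = (205.169/5)/(224/5) = 41.0338/44.8 = 0.9159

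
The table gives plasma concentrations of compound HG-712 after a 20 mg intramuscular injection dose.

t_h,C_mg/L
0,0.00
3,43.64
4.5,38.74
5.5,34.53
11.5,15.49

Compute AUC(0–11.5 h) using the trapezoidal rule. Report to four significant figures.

AUC = 313.9 mg/L·h

Trapezoidal AUC_0→11.5:
  [0→3]: (0.00+43.64)/2 × 3 = 65.46
  [3→4.5]: (43.64+38.74)/2 × 1.5 = 61.785
  [4.5→5.5]: (38.74+34.53)/2 × 1 = 36.635
  [5.5→11.5]: (34.53+15.49)/2 × 6 = 150.06
  Sum = 313.94 mg/L·h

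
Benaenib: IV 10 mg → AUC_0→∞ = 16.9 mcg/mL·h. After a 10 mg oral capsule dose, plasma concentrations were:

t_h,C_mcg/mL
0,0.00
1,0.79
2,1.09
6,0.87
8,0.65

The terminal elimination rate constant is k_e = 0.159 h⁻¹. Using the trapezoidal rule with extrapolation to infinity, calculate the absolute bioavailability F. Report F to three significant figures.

F = 0.643

Trapezoidal AUC_0→8 (oral capsule):
  [0→1]: (0.00+0.79)/2 × 1 = 0.395
  [1→2]: (0.79+1.09)/2 × 1 = 0.94
  [2→6]: (1.09+0.87)/2 × 4 = 3.92
  [6→8]: (0.87+0.65)/2 × 2 = 1.52
  Sum = 6.775 mcg/mL·h
Tail: C_last/k_e = 0.65/0.159 = 4.088
AUC_0→∞ (oral capsule) = 6.775 + 4.088 = 10.863 mcg/mL·h
F = (AUC_ev/D_ev)/(AUC_iv/D_iv) = (10.863/10)/(16.9/10) = 1.0863/1.69 = 0.6428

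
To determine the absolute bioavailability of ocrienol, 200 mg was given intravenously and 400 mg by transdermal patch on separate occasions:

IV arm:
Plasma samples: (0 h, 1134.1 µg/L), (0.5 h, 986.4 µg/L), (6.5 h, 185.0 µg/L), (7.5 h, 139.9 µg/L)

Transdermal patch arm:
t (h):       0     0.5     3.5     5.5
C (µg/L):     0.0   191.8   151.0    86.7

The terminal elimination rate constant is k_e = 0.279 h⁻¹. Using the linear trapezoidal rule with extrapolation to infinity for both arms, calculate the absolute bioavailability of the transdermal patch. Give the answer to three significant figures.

Trapezoidal AUC_0→7.5 (IV):
  [0→0.5]: (1134.1+986.4)/2 × 0.5 = 530.125
  [0.5→6.5]: (986.4+185.0)/2 × 6 = 3514.2
  [6.5→7.5]: (185.0+139.9)/2 × 1 = 162.45
  Sum = 4206.775 µg/L·h
IV tail: 139.9/0.279 = 501.434; AUC_iv,0→∞ = 4206.775 + 501.434 = 4708.209 µg/L·h
Trapezoidal AUC_0→5.5 (transdermal patch):
  [0→0.5]: (0.0+191.8)/2 × 0.5 = 47.95
  [0.5→3.5]: (191.8+151.0)/2 × 3 = 514.2
  [3.5→5.5]: (151.0+86.7)/2 × 2 = 237.7
  Sum = 799.85 µg/L·h
transdermal patch tail: 86.7/0.279 = 310.753; AUC_ev,0→∞ = 799.85 + 310.753 = 1110.603 µg/L·h
F = (AUC_ev/D_ev)/(AUC_iv/D_iv) = (1110.603/400)/(4708.209/200) = 2.7765075/23.541045 = 0.1179

F = 0.118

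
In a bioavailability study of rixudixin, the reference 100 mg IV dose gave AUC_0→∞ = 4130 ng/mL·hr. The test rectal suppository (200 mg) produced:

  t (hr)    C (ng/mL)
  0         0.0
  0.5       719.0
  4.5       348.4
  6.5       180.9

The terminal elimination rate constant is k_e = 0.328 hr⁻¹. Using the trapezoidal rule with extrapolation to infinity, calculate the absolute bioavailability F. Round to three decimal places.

Trapezoidal AUC_0→6.5 (rectal suppository):
  [0→0.5]: (0.0+719.0)/2 × 0.5 = 179.75
  [0.5→4.5]: (719.0+348.4)/2 × 4 = 2134.8
  [4.5→6.5]: (348.4+180.9)/2 × 2 = 529.3
  Sum = 2843.85 ng/mL·hr
Tail: C_last/k_e = 180.9/0.328 = 551.524
AUC_0→∞ (rectal suppository) = 2843.85 + 551.524 = 3395.374 ng/mL·hr
F = (AUC_ev/D_ev)/(AUC_iv/D_iv) = (3395.374/200)/(4130/100) = 16.97687/41.3 = 0.4111

F = 0.411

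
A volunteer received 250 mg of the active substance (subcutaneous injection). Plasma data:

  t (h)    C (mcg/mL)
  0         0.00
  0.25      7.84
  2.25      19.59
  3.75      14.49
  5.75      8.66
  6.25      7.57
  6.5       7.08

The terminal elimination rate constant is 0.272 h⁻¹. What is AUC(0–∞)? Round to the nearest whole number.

Trapezoidal AUC_0→6.5:
  [0→0.25]: (0.00+7.84)/2 × 0.25 = 0.98
  [0.25→2.25]: (7.84+19.59)/2 × 2 = 27.43
  [2.25→3.75]: (19.59+14.49)/2 × 1.5 = 25.56
  [3.75→5.75]: (14.49+8.66)/2 × 2 = 23.15
  [5.75→6.25]: (8.66+7.57)/2 × 0.5 = 4.0575
  [6.25→6.5]: (7.57+7.08)/2 × 0.25 = 1.83125
  Sum = 83.00875 mcg/mL·h
Extrapolated tail: C_last / k_e = 7.08 / 0.272 = 26.029
AUC_0→∞ = 83.00875 + 26.029 = 109.03775 mcg/mL·h

AUC = 109 mcg/mL·h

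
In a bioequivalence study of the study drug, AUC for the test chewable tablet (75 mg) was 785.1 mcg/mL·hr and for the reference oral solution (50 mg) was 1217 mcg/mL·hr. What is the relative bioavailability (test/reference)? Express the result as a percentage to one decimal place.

F_rel = 43.0%

F_rel = (AUC_test/D_test) / (AUC_ref/D_ref)
      = (785.1/75) / (1217/50)
      = 10.468 / 24.34 = 0.4301 = 43.01%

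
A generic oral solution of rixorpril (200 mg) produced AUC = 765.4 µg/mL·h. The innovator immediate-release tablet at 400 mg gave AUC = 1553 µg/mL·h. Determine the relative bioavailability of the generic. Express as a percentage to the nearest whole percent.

F_rel = (AUC_test/D_test) / (AUC_ref/D_ref)
      = (765.4/200) / (1553/400)
      = 3.827 / 3.8825 = 0.9857 = 98.57%

F_rel = 99%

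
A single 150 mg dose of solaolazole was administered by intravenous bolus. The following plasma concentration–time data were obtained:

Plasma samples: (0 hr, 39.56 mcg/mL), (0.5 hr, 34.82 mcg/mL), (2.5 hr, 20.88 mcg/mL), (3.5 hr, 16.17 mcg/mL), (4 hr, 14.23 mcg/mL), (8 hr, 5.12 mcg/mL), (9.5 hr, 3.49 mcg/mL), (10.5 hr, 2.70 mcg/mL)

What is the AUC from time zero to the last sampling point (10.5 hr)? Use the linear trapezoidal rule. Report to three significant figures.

Trapezoidal AUC_0→10.5:
  [0→0.5]: (39.56+34.82)/2 × 0.5 = 18.595
  [0.5→2.5]: (34.82+20.88)/2 × 2 = 55.7
  [2.5→3.5]: (20.88+16.17)/2 × 1 = 18.525
  [3.5→4]: (16.17+14.23)/2 × 0.5 = 7.6
  [4→8]: (14.23+5.12)/2 × 4 = 38.7
  [8→9.5]: (5.12+3.49)/2 × 1.5 = 6.4575
  [9.5→10.5]: (3.49+2.70)/2 × 1 = 3.095
  Sum = 148.6725 mcg/mL·hr

AUC = 149 mcg/mL·hr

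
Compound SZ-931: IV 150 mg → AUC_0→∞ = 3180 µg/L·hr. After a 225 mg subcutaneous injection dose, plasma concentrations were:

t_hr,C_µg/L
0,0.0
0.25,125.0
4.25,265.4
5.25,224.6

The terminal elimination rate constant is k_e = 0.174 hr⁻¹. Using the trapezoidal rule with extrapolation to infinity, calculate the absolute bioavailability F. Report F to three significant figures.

F = 0.489

Trapezoidal AUC_0→5.25 (subcutaneous injection):
  [0→0.25]: (0.0+125.0)/2 × 0.25 = 15.625
  [0.25→4.25]: (125.0+265.4)/2 × 4 = 780.8
  [4.25→5.25]: (265.4+224.6)/2 × 1 = 245.0
  Sum = 1041.425 µg/L·hr
Tail: C_last/k_e = 224.6/0.174 = 1290.805
AUC_0→∞ (subcutaneous injection) = 1041.425 + 1290.805 = 2332.23 µg/L·hr
F = (AUC_ev/D_ev)/(AUC_iv/D_iv) = (2332.23/225)/(3180/150) = 10.3655/21.2 = 0.4889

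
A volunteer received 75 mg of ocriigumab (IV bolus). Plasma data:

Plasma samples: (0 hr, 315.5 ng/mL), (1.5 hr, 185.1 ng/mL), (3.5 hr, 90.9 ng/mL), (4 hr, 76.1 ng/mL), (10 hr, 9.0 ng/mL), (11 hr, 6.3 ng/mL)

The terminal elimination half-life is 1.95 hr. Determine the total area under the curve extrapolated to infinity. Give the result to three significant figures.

Trapezoidal AUC_0→11:
  [0→1.5]: (315.5+185.1)/2 × 1.5 = 375.45
  [1.5→3.5]: (185.1+90.9)/2 × 2 = 276.0
  [3.5→4]: (90.9+76.1)/2 × 0.5 = 41.75
  [4→10]: (76.1+9.0)/2 × 6 = 255.3
  [10→11]: (9.0+6.3)/2 × 1 = 7.65
  Sum = 956.15 ng/mL·hr
k_e = ln2 / t½ = 0.693147 / 1.95 = 0.3555 hr^-1
Extrapolated tail: C_last / k_e = 6.3 / 0.3555 = 17.722
AUC_0→∞ = 956.15 + 17.722 = 973.872 ng/mL·hr

AUC = 974 ng/mL·hr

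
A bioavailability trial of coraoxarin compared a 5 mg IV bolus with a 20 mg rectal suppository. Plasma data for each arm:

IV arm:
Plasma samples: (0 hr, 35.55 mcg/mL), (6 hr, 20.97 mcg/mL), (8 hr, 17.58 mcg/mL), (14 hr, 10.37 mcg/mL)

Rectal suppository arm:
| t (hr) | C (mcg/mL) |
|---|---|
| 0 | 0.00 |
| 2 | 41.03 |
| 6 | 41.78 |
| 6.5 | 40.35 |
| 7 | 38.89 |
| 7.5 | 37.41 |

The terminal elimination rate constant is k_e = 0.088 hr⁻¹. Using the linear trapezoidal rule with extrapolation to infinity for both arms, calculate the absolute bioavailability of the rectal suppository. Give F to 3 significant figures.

Trapezoidal AUC_0→14 (IV):
  [0→6]: (35.55+20.97)/2 × 6 = 169.56
  [6→8]: (20.97+17.58)/2 × 2 = 38.55
  [8→14]: (17.58+10.37)/2 × 6 = 83.85
  Sum = 291.96 mcg/mL·hr
IV tail: 10.37/0.088 = 117.841; AUC_iv,0→∞ = 291.96 + 117.841 = 409.801 mcg/mL·hr
Trapezoidal AUC_0→7.5 (rectal suppository):
  [0→2]: (0.00+41.03)/2 × 2 = 41.03
  [2→6]: (41.03+41.78)/2 × 4 = 165.62
  [6→6.5]: (41.78+40.35)/2 × 0.5 = 20.5325
  [6.5→7]: (40.35+38.89)/2 × 0.5 = 19.81
  [7→7.5]: (38.89+37.41)/2 × 0.5 = 19.075
  Sum = 266.0675 mcg/mL·hr
rectal suppository tail: 37.41/0.088 = 425.114; AUC_ev,0→∞ = 266.0675 + 425.114 = 691.1815 mcg/mL·hr
F = (AUC_ev/D_ev)/(AUC_iv/D_iv) = (691.1815/20)/(409.801/5) = 34.559075/81.9602 = 0.4217

F = 0.422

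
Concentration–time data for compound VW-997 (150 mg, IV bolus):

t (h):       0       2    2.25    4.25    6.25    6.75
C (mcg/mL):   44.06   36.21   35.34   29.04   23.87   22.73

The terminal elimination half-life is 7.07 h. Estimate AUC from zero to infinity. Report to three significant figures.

Trapezoidal AUC_0→6.75:
  [0→2]: (44.06+36.21)/2 × 2 = 80.27
  [2→2.25]: (36.21+35.34)/2 × 0.25 = 8.94375
  [2.25→4.25]: (35.34+29.04)/2 × 2 = 64.38
  [4.25→6.25]: (29.04+23.87)/2 × 2 = 52.91
  [6.25→6.75]: (23.87+22.73)/2 × 0.5 = 11.65
  Sum = 218.15375 mcg/mL·h
k_e = ln2 / t½ = 0.693147 / 7.07 = 0.0980 h^-1
Extrapolated tail: C_last / k_e = 22.73 / 0.098 = 231.939
AUC_0→∞ = 218.15375 + 231.939 = 450.09275 mcg/mL·h

AUC = 450 mcg/mL·h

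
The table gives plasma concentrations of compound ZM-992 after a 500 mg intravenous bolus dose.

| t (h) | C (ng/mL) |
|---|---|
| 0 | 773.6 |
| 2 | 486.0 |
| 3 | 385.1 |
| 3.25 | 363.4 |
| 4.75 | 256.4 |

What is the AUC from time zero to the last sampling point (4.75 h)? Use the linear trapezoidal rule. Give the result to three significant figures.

Trapezoidal AUC_0→4.75:
  [0→2]: (773.6+486.0)/2 × 2 = 1259.6
  [2→3]: (486.0+385.1)/2 × 1 = 435.55
  [3→3.25]: (385.1+363.4)/2 × 0.25 = 93.5625
  [3.25→4.75]: (363.4+256.4)/2 × 1.5 = 464.85
  Sum = 2253.5625 ng/mL·h

AUC = 2250 ng/mL·h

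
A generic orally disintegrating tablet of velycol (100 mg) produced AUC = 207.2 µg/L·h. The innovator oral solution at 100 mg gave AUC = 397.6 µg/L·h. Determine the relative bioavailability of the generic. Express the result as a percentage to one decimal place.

F_rel = 52.1%

F_rel = (AUC_test/D_test) / (AUC_ref/D_ref)
      = (207.2/100) / (397.6/100)
      = 2.072 / 3.976 = 0.5211 = 52.11%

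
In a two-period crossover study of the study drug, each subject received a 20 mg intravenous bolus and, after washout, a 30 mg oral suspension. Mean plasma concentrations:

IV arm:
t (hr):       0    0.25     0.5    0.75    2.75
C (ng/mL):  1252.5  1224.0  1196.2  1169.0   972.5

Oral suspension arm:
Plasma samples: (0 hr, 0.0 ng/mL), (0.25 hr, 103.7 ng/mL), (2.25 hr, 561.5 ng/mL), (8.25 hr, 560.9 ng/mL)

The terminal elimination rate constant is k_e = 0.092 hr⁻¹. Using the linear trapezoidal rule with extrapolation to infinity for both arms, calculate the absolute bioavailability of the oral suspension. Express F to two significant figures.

Trapezoidal AUC_0→2.75 (IV):
  [0→0.25]: (1252.5+1224.0)/2 × 0.25 = 309.5625
  [0.25→0.5]: (1224.0+1196.2)/2 × 0.25 = 302.525
  [0.5→0.75]: (1196.2+1169.0)/2 × 0.25 = 295.65
  [0.75→2.75]: (1169.0+972.5)/2 × 2 = 2141.5
  Sum = 3049.2375 ng/mL·hr
IV tail: 972.5/0.092 = 10570.652; AUC_iv,0→∞ = 3049.2375 + 10570.652 = 13619.8895 ng/mL·hr
Trapezoidal AUC_0→8.25 (oral suspension):
  [0→0.25]: (0.0+103.7)/2 × 0.25 = 12.9625
  [0.25→2.25]: (103.7+561.5)/2 × 2 = 665.2
  [2.25→8.25]: (561.5+560.9)/2 × 6 = 3367.2
  Sum = 4045.3625 ng/mL·hr
oral suspension tail: 560.9/0.092 = 6096.739; AUC_ev,0→∞ = 4045.3625 + 6096.739 = 10142.1015 ng/mL·hr
F = (AUC_ev/D_ev)/(AUC_iv/D_iv) = (10142.1015/30)/(13619.8895/20) = 338.07005/680.994 = 0.4964

F = 0.50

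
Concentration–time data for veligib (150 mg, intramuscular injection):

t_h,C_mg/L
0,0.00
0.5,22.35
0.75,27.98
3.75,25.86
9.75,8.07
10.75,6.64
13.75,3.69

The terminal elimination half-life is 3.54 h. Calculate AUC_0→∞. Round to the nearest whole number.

Trapezoidal AUC_0→13.75:
  [0→0.5]: (0.00+22.35)/2 × 0.5 = 5.5875
  [0.5→0.75]: (22.35+27.98)/2 × 0.25 = 6.29125
  [0.75→3.75]: (27.98+25.86)/2 × 3 = 80.76
  [3.75→9.75]: (25.86+8.07)/2 × 6 = 101.79
  [9.75→10.75]: (8.07+6.64)/2 × 1 = 7.355
  [10.75→13.75]: (6.64+3.69)/2 × 3 = 15.495
  Sum = 217.27875 mg/L·h
k_e = ln2 / t½ = 0.693147 / 3.54 = 0.1958 h^-1
Extrapolated tail: C_last / k_e = 3.69 / 0.1958 = 18.846
AUC_0→∞ = 217.27875 + 18.846 = 236.12475 mg/L·h

AUC = 236 mg/L·h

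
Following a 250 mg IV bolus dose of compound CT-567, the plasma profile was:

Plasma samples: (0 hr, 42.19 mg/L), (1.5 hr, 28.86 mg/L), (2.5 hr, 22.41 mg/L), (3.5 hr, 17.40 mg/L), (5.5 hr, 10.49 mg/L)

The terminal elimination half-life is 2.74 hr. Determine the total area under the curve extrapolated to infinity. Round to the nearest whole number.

AUC = 168 mg/L·hr

Trapezoidal AUC_0→5.5:
  [0→1.5]: (42.19+28.86)/2 × 1.5 = 53.2875
  [1.5→2.5]: (28.86+22.41)/2 × 1 = 25.635
  [2.5→3.5]: (22.41+17.40)/2 × 1 = 19.905
  [3.5→5.5]: (17.40+10.49)/2 × 2 = 27.89
  Sum = 126.7175 mg/L·hr
k_e = ln2 / t½ = 0.693147 / 2.74 = 0.2530 hr^-1
Extrapolated tail: C_last / k_e = 10.49 / 0.253 = 41.462
AUC_0→∞ = 126.7175 + 41.462 = 168.1795 mg/L·hr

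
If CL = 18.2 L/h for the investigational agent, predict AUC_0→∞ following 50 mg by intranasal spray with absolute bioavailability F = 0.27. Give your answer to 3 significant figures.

AUC = 0.742 mg/L·h

AUC_0→∞ = F × Dose / CL
        = 0.27 × 50 / 18.2 = 0.741758 mg/L·h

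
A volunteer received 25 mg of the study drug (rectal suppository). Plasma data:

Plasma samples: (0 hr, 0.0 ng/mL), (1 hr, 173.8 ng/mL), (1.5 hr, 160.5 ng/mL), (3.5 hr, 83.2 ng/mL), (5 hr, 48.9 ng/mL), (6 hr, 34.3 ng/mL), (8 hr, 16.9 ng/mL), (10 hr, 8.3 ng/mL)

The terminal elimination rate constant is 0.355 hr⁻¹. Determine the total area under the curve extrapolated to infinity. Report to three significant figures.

Trapezoidal AUC_0→10:
  [0→1]: (0.0+173.8)/2 × 1 = 86.9
  [1→1.5]: (173.8+160.5)/2 × 0.5 = 83.575
  [1.5→3.5]: (160.5+83.2)/2 × 2 = 243.7
  [3.5→5]: (83.2+48.9)/2 × 1.5 = 99.075
  [5→6]: (48.9+34.3)/2 × 1 = 41.6
  [6→8]: (34.3+16.9)/2 × 2 = 51.2
  [8→10]: (16.9+8.3)/2 × 2 = 25.2
  Sum = 631.25 ng/mL·hr
Extrapolated tail: C_last / k_e = 8.3 / 0.355 = 23.380
AUC_0→∞ = 631.25 + 23.380 = 654.63 ng/mL·hr

AUC = 655 ng/mL·hr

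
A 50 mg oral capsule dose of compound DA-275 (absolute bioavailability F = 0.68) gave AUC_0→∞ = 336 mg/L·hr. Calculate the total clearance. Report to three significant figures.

CL = 0.101 L/hr

CL = F × Dose / AUC_0→∞
   = 0.68 × 50 / 336 = 0.10119 L/hr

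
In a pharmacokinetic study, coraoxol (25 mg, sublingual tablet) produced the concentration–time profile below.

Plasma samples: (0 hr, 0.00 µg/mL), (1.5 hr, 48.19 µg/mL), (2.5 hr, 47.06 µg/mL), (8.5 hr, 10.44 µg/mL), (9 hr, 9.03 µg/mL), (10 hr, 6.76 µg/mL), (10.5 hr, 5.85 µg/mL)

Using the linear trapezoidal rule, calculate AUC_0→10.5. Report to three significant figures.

Trapezoidal AUC_0→10.5:
  [0→1.5]: (0.00+48.19)/2 × 1.5 = 36.1425
  [1.5→2.5]: (48.19+47.06)/2 × 1 = 47.625
  [2.5→8.5]: (47.06+10.44)/2 × 6 = 172.5
  [8.5→9]: (10.44+9.03)/2 × 0.5 = 4.8675
  [9→10]: (9.03+6.76)/2 × 1 = 7.895
  [10→10.5]: (6.76+5.85)/2 × 0.5 = 3.1525
  Sum = 272.1825 µg/mL·hr

AUC = 272 µg/mL·hr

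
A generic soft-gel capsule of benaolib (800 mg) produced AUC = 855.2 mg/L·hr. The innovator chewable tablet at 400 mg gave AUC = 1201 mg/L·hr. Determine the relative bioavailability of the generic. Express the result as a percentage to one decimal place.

F_rel = 35.6%

F_rel = (AUC_test/D_test) / (AUC_ref/D_ref)
      = (855.2/800) / (1201/400)
      = 1.069 / 3.0025 = 0.3560 = 35.60%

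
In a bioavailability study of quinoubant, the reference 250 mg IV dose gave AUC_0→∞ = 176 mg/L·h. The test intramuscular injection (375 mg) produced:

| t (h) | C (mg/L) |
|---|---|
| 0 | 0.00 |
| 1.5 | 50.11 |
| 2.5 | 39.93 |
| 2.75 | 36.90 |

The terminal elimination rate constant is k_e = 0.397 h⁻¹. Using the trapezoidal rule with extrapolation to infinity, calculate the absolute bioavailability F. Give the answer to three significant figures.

F = 0.701

Trapezoidal AUC_0→2.75 (intramuscular injection):
  [0→1.5]: (0.00+50.11)/2 × 1.5 = 37.5825
  [1.5→2.5]: (50.11+39.93)/2 × 1 = 45.02
  [2.5→2.75]: (39.93+36.90)/2 × 0.25 = 9.60375
  Sum = 92.20625 mg/L·h
Tail: C_last/k_e = 36.90/0.397 = 92.947
AUC_0→∞ (intramuscular injection) = 92.20625 + 92.947 = 185.15325 mg/L·h
F = (AUC_ev/D_ev)/(AUC_iv/D_iv) = (185.15325/375)/(176/250) = 0.493742/0.704 = 0.7013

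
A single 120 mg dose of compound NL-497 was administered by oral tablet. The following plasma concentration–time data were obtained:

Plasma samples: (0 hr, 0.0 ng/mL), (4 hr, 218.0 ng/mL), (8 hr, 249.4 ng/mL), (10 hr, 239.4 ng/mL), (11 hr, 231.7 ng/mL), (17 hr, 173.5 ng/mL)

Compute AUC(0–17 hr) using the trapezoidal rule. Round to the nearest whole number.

Trapezoidal AUC_0→17:
  [0→4]: (0.0+218.0)/2 × 4 = 436.0
  [4→8]: (218.0+249.4)/2 × 4 = 934.8
  [8→10]: (249.4+239.4)/2 × 2 = 488.8
  [10→11]: (239.4+231.7)/2 × 1 = 235.55
  [11→17]: (231.7+173.5)/2 × 6 = 1215.6
  Sum = 3310.75 ng/mL·hr

AUC = 3311 ng/mL·hr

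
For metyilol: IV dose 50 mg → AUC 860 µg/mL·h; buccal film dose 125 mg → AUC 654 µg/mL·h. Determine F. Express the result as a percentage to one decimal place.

F = (AUC_ev / D_ev) / (AUC_iv / D_iv)
  = (654/125) / (860/50)
  = 5.232 / 17.2 = 0.3042
  = 30.42%

F = 30.4%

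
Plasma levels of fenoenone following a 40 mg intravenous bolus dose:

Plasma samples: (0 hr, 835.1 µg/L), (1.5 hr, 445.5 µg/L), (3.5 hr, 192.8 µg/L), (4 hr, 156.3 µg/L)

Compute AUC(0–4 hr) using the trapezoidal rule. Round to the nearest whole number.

Trapezoidal AUC_0→4:
  [0→1.5]: (835.1+445.5)/2 × 1.5 = 960.45
  [1.5→3.5]: (445.5+192.8)/2 × 2 = 638.3
  [3.5→4]: (192.8+156.3)/2 × 0.5 = 87.275
  Sum = 1686.025 µg/L·hr

AUC = 1686 µg/L·hr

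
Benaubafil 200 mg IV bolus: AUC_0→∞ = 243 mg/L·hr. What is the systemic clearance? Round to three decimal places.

CL = 0.823 L/hr

CL = Dose_iv / AUC_0→∞
   = 200 / 243 = 0.823045 L/hr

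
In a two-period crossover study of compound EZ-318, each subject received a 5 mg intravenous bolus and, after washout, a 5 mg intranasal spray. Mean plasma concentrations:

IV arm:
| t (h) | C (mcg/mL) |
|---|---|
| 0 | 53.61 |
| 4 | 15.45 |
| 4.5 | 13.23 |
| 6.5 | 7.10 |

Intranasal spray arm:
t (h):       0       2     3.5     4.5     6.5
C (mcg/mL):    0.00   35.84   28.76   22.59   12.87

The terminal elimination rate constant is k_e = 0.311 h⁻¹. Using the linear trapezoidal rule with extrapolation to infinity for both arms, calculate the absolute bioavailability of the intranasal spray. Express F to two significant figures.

Trapezoidal AUC_0→6.5 (IV):
  [0→4]: (53.61+15.45)/2 × 4 = 138.12
  [4→4.5]: (15.45+13.23)/2 × 0.5 = 7.17
  [4.5→6.5]: (13.23+7.10)/2 × 2 = 20.33
  Sum = 165.62 mcg/mL·h
IV tail: 7.10/0.311 = 22.830; AUC_iv,0→∞ = 165.62 + 22.830 = 188.45 mcg/mL·h
Trapezoidal AUC_0→6.5 (intranasal spray):
  [0→2]: (0.00+35.84)/2 × 2 = 35.84
  [2→3.5]: (35.84+28.76)/2 × 1.5 = 48.45
  [3.5→4.5]: (28.76+22.59)/2 × 1 = 25.675
  [4.5→6.5]: (22.59+12.87)/2 × 2 = 35.46
  Sum = 145.425 mcg/mL·h
intranasal spray tail: 12.87/0.311 = 41.383; AUC_ev,0→∞ = 145.425 + 41.383 = 186.808 mcg/mL·h
F = (AUC_ev/D_ev)/(AUC_iv/D_iv) = (186.808/5)/(188.45/5) = 37.3616/37.69 = 0.9913

F = 0.99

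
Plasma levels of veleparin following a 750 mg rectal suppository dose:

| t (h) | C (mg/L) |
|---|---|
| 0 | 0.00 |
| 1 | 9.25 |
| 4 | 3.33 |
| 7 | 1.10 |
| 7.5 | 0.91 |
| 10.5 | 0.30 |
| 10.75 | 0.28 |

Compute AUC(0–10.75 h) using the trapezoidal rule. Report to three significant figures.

AUC = 32.5 mg/L·h

Trapezoidal AUC_0→10.75:
  [0→1]: (0.00+9.25)/2 × 1 = 4.625
  [1→4]: (9.25+3.33)/2 × 3 = 18.87
  [4→7]: (3.33+1.10)/2 × 3 = 6.645
  [7→7.5]: (1.10+0.91)/2 × 0.5 = 0.5025
  [7.5→10.5]: (0.91+0.30)/2 × 3 = 1.815
  [10.5→10.75]: (0.30+0.28)/2 × 0.25 = 0.0725
  Sum = 32.53 mg/L·h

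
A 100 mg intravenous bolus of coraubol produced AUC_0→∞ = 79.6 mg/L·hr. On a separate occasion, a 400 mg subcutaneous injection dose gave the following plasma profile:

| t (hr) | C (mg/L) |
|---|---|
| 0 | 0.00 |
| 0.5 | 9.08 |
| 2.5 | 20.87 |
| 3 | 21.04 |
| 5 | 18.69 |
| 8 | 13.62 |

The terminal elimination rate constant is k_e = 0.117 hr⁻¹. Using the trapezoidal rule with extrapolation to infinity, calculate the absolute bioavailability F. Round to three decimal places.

Trapezoidal AUC_0→8 (subcutaneous injection):
  [0→0.5]: (0.00+9.08)/2 × 0.5 = 2.27
  [0.5→2.5]: (9.08+20.87)/2 × 2 = 29.95
  [2.5→3]: (20.87+21.04)/2 × 0.5 = 10.4775
  [3→5]: (21.04+18.69)/2 × 2 = 39.73
  [5→8]: (18.69+13.62)/2 × 3 = 48.465
  Sum = 130.8925 mg/L·hr
Tail: C_last/k_e = 13.62/0.117 = 116.410
AUC_0→∞ (subcutaneous injection) = 130.8925 + 116.410 = 247.3025 mg/L·hr
F = (AUC_ev/D_ev)/(AUC_iv/D_iv) = (247.3025/400)/(79.6/100) = 0.61825625/0.796 = 0.7767

F = 0.777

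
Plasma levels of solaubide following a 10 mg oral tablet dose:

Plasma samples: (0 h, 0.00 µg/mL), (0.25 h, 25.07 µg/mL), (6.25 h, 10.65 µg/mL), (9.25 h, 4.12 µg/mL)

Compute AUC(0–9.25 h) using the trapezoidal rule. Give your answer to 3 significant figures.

AUC = 132 µg/mL·h

Trapezoidal AUC_0→9.25:
  [0→0.25]: (0.00+25.07)/2 × 0.25 = 3.13375
  [0.25→6.25]: (25.07+10.65)/2 × 6 = 107.16
  [6.25→9.25]: (10.65+4.12)/2 × 3 = 22.155
  Sum = 132.44875 µg/mL·h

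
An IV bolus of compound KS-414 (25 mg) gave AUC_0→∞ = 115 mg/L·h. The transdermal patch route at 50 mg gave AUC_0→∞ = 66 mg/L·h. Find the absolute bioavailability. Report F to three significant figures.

F = 0.287

F = (AUC_ev / D_ev) / (AUC_iv / D_iv)
  = (66/50) / (115/25)
  = 1.32 / 4.6 = 0.2870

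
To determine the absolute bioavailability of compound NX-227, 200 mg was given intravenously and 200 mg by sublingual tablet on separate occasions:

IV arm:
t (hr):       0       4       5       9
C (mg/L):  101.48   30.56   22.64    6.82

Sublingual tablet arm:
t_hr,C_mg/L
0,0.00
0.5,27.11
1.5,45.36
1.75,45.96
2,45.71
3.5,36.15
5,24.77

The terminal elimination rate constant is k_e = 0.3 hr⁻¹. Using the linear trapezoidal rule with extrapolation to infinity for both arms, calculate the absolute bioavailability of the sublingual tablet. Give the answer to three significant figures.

F = 0.686

Trapezoidal AUC_0→9 (IV):
  [0→4]: (101.48+30.56)/2 × 4 = 264.08
  [4→5]: (30.56+22.64)/2 × 1 = 26.6
  [5→9]: (22.64+6.82)/2 × 4 = 58.92
  Sum = 349.6 mg/L·hr
IV tail: 6.82/0.3 = 22.733; AUC_iv,0→∞ = 349.6 + 22.733 = 372.333 mg/L·hr
Trapezoidal AUC_0→5 (sublingual tablet):
  [0→0.5]: (0.00+27.11)/2 × 0.5 = 6.7775
  [0.5→1.5]: (27.11+45.36)/2 × 1 = 36.235
  [1.5→1.75]: (45.36+45.96)/2 × 0.25 = 11.415
  [1.75→2]: (45.96+45.71)/2 × 0.25 = 11.45875
  [2→3.5]: (45.71+36.15)/2 × 1.5 = 61.395
  [3.5→5]: (36.15+24.77)/2 × 1.5 = 45.69
  Sum = 172.97125 mg/L·hr
sublingual tablet tail: 24.77/0.3 = 82.567; AUC_ev,0→∞ = 172.97125 + 82.567 = 255.53825 mg/L·hr
F = (AUC_ev/D_ev)/(AUC_iv/D_iv) = (255.53825/200)/(372.333/200) = 1.27769/1.861665 = 0.6863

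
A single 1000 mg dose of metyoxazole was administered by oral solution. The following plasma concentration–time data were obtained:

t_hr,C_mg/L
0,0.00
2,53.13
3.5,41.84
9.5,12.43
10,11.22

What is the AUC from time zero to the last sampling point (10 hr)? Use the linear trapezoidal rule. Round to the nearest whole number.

AUC = 293 mg/L·hr

Trapezoidal AUC_0→10:
  [0→2]: (0.00+53.13)/2 × 2 = 53.13
  [2→3.5]: (53.13+41.84)/2 × 1.5 = 71.2275
  [3.5→9.5]: (41.84+12.43)/2 × 6 = 162.81
  [9.5→10]: (12.43+11.22)/2 × 0.5 = 5.9125
  Sum = 293.08 mg/L·hr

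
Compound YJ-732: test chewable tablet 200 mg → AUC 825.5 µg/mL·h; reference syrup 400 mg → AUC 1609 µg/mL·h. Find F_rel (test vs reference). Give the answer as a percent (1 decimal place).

F_rel = (AUC_test/D_test) / (AUC_ref/D_ref)
      = (825.5/200) / (1609/400)
      = 4.1275 / 4.0225 = 1.0261 = 102.61%

F_rel = 102.6%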